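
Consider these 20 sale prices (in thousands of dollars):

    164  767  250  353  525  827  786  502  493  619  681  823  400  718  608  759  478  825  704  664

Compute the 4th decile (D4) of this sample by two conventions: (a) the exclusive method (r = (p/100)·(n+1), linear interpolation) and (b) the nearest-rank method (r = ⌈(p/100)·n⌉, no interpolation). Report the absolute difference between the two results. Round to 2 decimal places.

33.20

Sorted: 164, 250, 353, 400, 478, 493, 502, 525, 608, 619, 664, 681, 704, 718, 759, 767, 786, 823, 825, 827.
n = 20.
(a) r = 8.4; between ranks 8 (525) and 9 (608): 558.2.
(b) the nearest-rank method: rank 8 → 525.
|558.2 − 525| = 33.2.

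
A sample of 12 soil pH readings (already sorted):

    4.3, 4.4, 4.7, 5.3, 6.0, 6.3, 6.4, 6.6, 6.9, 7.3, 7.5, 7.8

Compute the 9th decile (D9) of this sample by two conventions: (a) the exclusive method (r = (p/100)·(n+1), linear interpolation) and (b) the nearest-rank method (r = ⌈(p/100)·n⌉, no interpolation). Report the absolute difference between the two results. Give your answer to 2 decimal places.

0.21

n = 12.
(a) r = 11.7; between ranks 11 (7.5) and 12 (7.8): 7.71.
(b) the nearest-rank method: rank 11 → 7.5.
|7.71 − 7.5| = 0.21.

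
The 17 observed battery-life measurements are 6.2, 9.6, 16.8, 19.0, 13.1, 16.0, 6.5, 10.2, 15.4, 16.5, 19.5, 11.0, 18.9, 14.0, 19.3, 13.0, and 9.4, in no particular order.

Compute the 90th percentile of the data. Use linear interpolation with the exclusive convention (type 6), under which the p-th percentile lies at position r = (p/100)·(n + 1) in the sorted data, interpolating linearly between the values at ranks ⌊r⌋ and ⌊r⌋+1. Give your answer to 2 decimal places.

Sorted: 6.2, 6.5, 9.4, 9.6, 10.2, 11.0, 13.0, 13.1, 14.0, 15.4, 16.0, 16.5, 16.8, 18.9, 19.0, 19.3, 19.5.
n = 17.
r = (90/100)·(17 + 1) = 16.2.
Rank 16 is 19.3 and rank 17 is 19.5.
Interpolate: 19.3 + 0.2·(19.5 − 19.3) = 19.3 + 0.2·0.2 = 19.34.

19.34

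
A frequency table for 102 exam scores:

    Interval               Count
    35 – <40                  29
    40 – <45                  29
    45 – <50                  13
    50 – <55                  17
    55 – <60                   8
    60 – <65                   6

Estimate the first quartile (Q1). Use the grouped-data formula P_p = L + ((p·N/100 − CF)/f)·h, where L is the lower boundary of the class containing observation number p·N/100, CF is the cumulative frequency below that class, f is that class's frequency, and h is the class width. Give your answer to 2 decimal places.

N = 102; target position k = 25/100 · 102 = 25.5.
Cumulative frequencies: 29, 58, 71, 88, 96, 102.
Observation 25.5 falls in the class 35 – <40.
L = 35, CF = 0, f = 29, h = 5.
P25 = 35 + ((25.5 − 0)/29)·5 = 35 + 4.39655 = 39.3966.

39.40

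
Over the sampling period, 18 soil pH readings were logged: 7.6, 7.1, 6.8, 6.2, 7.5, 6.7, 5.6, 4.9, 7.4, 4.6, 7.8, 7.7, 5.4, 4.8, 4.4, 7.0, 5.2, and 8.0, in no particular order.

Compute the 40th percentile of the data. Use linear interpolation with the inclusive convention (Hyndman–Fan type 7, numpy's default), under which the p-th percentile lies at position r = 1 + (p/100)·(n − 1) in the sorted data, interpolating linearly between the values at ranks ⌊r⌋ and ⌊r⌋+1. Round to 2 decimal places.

6.08

Sorted: 4.4, 4.6, 4.8, 4.9, 5.2, 5.4, 5.6, 6.2, 6.7, 6.8, 7.0, 7.1, 7.4, 7.5, 7.6, 7.7, 7.8, 8.0.
n = 18.
r = 1 + (40/100)·(18 − 1) = 1 + 6.8 = 7.8.
Rank 7 is 5.6 and rank 8 is 6.2.
Interpolate: 5.6 + 0.8·(6.2 − 5.6) = 5.6 + 0.8·0.6 = 6.08.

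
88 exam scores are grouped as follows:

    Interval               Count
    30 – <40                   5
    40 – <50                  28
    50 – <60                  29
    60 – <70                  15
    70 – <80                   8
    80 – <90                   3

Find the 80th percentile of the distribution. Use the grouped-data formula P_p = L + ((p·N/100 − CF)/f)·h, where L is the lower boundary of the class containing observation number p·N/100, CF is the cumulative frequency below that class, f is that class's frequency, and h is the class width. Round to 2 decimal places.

65.60

N = 88; target position k = 80/100 · 88 = 70.4.
Cumulative frequencies: 5, 33, 62, 77, 85, 88.
Observation 70.4 falls in the class 60 – <70.
L = 60, CF = 62, f = 15, h = 10.
P80 = 60 + ((70.4 − 62)/15)·10 = 60 + 5.6 = 65.6.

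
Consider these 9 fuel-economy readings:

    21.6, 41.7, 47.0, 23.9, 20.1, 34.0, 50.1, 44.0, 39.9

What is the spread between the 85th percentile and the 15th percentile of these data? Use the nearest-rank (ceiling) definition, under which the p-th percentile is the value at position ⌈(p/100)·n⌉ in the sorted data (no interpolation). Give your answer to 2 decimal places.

25.40

Sorted: 20.1, 21.6, 23.9, 34.0, 39.9, 41.7, 44.0, 47.0, 50.1.
n = 9.
P15: rank ⌈15/100·9⌉ = 2 → 21.6.
P85: rank ⌈85/100·9⌉ = 8 → 47.
Difference: 47 − 21.6 = 25.4.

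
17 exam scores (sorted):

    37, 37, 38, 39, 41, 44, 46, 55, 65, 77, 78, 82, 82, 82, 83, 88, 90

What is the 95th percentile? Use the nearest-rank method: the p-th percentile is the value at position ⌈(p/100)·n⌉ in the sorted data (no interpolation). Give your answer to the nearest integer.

90

n = 17.
Position = ⌈95/100 · 17⌉ = ⌈16.15⌉ = 17.
The value at rank 17 is 90.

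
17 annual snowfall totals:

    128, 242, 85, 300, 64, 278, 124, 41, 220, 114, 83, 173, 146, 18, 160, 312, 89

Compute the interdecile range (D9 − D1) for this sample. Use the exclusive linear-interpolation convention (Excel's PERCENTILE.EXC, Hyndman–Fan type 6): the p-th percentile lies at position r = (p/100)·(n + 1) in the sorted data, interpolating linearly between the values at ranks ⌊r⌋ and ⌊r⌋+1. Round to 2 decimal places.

266.00

Sorted: 18, 41, 64, 83, 85, 89, 114, 124, 128, 146, 160, 173, 220, 242, 278, 300, 312.
n = 17.
P10: r = 1.8; ranks 1–2 are 18, 41; interpolating gives 36.4.
P90: r = 16.2; ranks 16–17 are 300, 312; interpolating gives 302.4.
Difference: 302.4 − 36.4 = 266.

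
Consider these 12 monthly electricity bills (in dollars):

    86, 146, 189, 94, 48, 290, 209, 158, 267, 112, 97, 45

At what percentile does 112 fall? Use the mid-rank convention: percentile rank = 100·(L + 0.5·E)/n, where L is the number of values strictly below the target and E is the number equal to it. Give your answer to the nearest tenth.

45.8

Sorted: 45, 48, 86, 94, 97, 112, 146, 158, 189, 209, 267, 290.
Count below 112: L = 5; count equal: E = 1; n = 12.
Percentile rank = 100·(5 + 0.5·1)/12 = 100·5.5/12 = 45.83.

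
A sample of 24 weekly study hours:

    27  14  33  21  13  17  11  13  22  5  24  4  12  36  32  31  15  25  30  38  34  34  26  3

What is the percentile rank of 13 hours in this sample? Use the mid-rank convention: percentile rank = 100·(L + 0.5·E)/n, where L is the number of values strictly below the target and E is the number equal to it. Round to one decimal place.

25.0

Sorted: 3, 4, 5, 11, 12, 13, 13, 14, 15, 17, 21, 22, 24, 25, 26, 27, 30, 31, 32, 33, 34, 34, 36, 38.
Count below 13: L = 5; count equal: E = 2; n = 24.
Percentile rank = 100·(5 + 0.5·2)/24 = 100·6/24 = 25.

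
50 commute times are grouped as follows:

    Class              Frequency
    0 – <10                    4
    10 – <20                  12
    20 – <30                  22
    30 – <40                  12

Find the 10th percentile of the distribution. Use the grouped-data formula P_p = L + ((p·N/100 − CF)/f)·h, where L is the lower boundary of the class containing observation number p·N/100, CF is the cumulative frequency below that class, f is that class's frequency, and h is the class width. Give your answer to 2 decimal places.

10.83

N = 50; target position k = 10/100 · 50 = 5.
Cumulative frequencies: 4, 16, 38, 50.
Observation 5 falls in the class 10 – <20.
L = 10, CF = 4, f = 12, h = 10.
P10 = 10 + ((5 − 4)/12)·10 = 10 + 0.833333 = 10.8333.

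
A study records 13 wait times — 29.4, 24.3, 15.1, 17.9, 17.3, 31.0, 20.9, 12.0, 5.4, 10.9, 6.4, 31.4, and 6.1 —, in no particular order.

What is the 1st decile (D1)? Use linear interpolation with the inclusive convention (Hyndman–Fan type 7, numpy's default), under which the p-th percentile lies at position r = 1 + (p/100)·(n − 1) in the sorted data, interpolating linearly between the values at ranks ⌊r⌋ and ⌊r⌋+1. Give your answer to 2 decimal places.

Sorted: 5.4, 6.1, 6.4, 10.9, 12.0, 15.1, 17.3, 17.9, 20.9, 24.3, 29.4, 31.0, 31.4.
n = 13.
r = 1 + (10/100)·(13 − 1) = 1 + 1.2 = 2.2.
Rank 2 is 6.1 and rank 3 is 6.4.
Interpolate: 6.1 + 0.2·(6.4 − 6.1) = 6.1 + 0.2·0.3 = 6.16.

6.16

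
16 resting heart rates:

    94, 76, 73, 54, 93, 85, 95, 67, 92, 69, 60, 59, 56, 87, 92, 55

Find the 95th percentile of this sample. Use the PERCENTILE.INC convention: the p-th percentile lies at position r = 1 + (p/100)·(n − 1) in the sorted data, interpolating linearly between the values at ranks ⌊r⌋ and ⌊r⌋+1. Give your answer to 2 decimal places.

94.25

Sorted: 54, 55, 56, 59, 60, 67, 69, 73, 76, 85, 87, 92, 92, 93, 94, 95.
n = 16.
r = 1 + (95/100)·(16 − 1) = 1 + 14.25 = 15.25.
Rank 15 is 94 and rank 16 is 95.
Interpolate: 94 + 0.25·(95 − 94) = 94 + 0.25·1 = 94.25.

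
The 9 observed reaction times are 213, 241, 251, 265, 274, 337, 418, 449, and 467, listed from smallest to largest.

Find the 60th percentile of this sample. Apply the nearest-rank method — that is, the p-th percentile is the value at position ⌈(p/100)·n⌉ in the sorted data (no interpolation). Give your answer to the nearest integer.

n = 9.
Position = ⌈60/100 · 9⌉ = ⌈5.4⌉ = 6.
The value at rank 6 is 337.

337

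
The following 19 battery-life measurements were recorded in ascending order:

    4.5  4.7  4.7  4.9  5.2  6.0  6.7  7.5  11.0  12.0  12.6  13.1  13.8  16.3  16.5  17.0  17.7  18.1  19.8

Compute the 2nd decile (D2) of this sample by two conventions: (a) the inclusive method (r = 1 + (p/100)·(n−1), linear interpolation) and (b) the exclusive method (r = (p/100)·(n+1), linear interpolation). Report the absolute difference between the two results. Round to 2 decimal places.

n = 19.
(a) r = 4.6; between ranks 4 (4.9) and 5 (5.2): 5.08.
(b) r = 4 → value at rank 4 = 4.9.
|5.08 − 4.9| = 0.18.

0.18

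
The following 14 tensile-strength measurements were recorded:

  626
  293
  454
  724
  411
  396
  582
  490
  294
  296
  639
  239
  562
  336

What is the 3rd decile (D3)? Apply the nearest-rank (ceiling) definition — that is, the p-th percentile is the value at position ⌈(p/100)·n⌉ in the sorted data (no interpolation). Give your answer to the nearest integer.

336

Sorted: 239, 293, 294, 296, 336, 396, 411, 454, 490, 562, 582, 626, 639, 724.
n = 14.
Position = ⌈30/100 · 14⌉ = ⌈4.2⌉ = 5.
The value at rank 5 is 336.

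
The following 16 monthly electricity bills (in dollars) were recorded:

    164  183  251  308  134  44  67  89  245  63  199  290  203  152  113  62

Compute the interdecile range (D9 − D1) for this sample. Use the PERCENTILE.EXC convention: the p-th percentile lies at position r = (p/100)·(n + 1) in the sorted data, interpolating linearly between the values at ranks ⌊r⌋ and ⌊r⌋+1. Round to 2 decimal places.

Sorted: 44, 62, 63, 67, 89, 113, 134, 152, 164, 183, 199, 203, 245, 251, 290, 308.
n = 16.
P10: r = 1.7; ranks 1–2 are 44, 62; interpolating gives 56.6.
P90: r = 15.3; ranks 15–16 are 290, 308; interpolating gives 295.4.
Difference: 295.4 − 56.6 = 238.8.

238.80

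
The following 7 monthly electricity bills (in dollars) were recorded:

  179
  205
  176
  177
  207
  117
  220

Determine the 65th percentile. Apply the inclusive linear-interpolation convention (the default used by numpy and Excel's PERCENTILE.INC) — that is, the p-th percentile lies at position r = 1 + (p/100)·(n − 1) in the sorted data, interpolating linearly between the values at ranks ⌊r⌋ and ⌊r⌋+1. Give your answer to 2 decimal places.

202.40

Sorted: 117, 176, 177, 179, 205, 207, 220.
n = 7.
r = 1 + (65/100)·(7 − 1) = 1 + 3.9 = 4.9.
Rank 4 is 179 and rank 5 is 205.
Interpolate: 179 + 0.9·(205 − 179) = 179 + 0.9·26 = 202.4.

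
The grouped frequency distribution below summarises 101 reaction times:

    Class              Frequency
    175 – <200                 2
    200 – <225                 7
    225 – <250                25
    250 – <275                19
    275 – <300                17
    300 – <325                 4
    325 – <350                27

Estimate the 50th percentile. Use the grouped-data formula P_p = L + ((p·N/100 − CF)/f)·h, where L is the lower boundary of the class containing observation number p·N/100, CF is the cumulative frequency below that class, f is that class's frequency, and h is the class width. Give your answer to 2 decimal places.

271.71

N = 101; target position k = 50/100 · 101 = 50.5.
Cumulative frequencies: 2, 9, 34, 53, 70, 74, 101.
Observation 50.5 falls in the class 250 – <275.
L = 250, CF = 34, f = 19, h = 25.
P50 = 250 + ((50.5 − 34)/19)·25 = 250 + 21.7105 = 271.711.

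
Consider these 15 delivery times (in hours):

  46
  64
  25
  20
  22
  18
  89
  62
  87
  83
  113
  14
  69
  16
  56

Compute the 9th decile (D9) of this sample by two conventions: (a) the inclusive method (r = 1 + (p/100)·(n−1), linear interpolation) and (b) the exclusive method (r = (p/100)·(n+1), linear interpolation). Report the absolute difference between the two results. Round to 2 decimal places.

10.40

Sorted: 14, 16, 18, 20, 22, 25, 46, 56, 62, 64, 69, 83, 87, 89, 113.
n = 15.
(a) r = 13.6; between ranks 13 (87) and 14 (89): 88.2.
(b) r = 14.4; between ranks 14 (89) and 15 (113): 98.6.
|88.2 − 98.6| = 10.4.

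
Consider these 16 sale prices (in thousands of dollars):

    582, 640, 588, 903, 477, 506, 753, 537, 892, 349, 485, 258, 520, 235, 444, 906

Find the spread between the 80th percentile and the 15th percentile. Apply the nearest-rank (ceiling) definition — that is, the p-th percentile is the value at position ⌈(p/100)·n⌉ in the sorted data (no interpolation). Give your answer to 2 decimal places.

404.00

Sorted: 235, 258, 349, 444, 477, 485, 506, 520, 537, 582, 588, 640, 753, 892, 903, 906.
n = 16.
P15: rank ⌈15/100·16⌉ = 3 → 349.
P80: rank ⌈80/100·16⌉ = 13 → 753.
Difference: 753 − 349 = 404.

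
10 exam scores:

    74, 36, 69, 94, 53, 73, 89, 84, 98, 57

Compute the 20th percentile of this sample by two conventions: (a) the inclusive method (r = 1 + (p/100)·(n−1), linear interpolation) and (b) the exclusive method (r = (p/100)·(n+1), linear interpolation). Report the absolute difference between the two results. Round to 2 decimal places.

Sorted: 36, 53, 57, 69, 73, 74, 84, 89, 94, 98.
n = 10.
(a) r = 2.8; between ranks 2 (53) and 3 (57): 56.2.
(b) r = 2.2; between ranks 2 (53) and 3 (57): 53.8.
|56.2 − 53.8| = 2.4.

2.40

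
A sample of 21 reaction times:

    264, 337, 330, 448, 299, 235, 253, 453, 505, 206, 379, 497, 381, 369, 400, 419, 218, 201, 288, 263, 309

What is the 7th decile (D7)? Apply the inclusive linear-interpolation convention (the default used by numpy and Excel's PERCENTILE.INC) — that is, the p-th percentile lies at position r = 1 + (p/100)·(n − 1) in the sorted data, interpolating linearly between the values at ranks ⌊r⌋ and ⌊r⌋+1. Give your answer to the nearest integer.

381

Sorted: 201, 206, 218, 235, 253, 263, 264, 288, 299, 309, 330, 337, 369, 379, 381, 400, 419, 448, 453, 497, 505.
n = 21.
r = 1 + (70/100)·(21 − 1) = 1 + 14 = 15.
r is an integer, so P70 is the value at rank 15: 381.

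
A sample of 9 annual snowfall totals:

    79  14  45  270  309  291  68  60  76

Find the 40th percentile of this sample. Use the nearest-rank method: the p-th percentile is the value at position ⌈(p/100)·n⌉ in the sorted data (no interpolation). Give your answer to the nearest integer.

Sorted: 14, 45, 60, 68, 76, 79, 270, 291, 309.
n = 9.
Position = ⌈40/100 · 9⌉ = ⌈3.6⌉ = 4.
The value at rank 4 is 68.

68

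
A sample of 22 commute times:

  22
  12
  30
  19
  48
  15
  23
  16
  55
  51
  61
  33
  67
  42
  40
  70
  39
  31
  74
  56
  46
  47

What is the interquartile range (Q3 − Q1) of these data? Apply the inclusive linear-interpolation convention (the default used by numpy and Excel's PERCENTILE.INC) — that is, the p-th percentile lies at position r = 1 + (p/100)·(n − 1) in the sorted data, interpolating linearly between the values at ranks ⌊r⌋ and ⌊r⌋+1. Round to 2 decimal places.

Sorted: 12, 15, 16, 19, 22, 23, 30, 31, 33, 39, 40, 42, 46, 47, 48, 51, 55, 56, 61, 67, 70, 74.
n = 22.
P25: r = 6.25; ranks 6–7 are 23, 30; interpolating gives 24.75.
P75: r = 16.75; ranks 16–17 are 51, 55; interpolating gives 54.
Difference: 54 − 24.75 = 29.25.

29.25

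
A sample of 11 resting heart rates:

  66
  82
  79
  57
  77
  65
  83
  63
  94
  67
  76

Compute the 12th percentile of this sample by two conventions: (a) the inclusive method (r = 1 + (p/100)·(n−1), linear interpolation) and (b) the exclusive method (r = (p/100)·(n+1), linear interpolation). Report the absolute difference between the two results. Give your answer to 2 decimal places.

3.76

Sorted: 57, 63, 65, 66, 67, 76, 77, 79, 82, 83, 94.
n = 11.
(a) r = 2.2; between ranks 2 (63) and 3 (65): 63.4.
(b) r = 1.44; between ranks 1 (57) and 2 (63): 59.64.
|63.4 − 59.64| = 3.76.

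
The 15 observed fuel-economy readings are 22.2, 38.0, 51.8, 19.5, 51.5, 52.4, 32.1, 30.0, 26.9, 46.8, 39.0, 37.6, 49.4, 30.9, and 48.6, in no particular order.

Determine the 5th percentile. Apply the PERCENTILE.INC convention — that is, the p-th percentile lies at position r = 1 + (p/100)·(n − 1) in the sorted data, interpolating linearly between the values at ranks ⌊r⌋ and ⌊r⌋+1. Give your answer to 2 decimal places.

Sorted: 19.5, 22.2, 26.9, 30.0, 30.9, 32.1, 37.6, 38.0, 39.0, 46.8, 48.6, 49.4, 51.5, 51.8, 52.4.
n = 15.
r = 1 + (5/100)·(15 − 1) = 1 + 0.7 = 1.7.
Rank 1 is 19.5 and rank 2 is 22.2.
Interpolate: 19.5 + 0.7·(22.2 − 19.5) = 19.5 + 0.7·2.7 = 21.39.

21.39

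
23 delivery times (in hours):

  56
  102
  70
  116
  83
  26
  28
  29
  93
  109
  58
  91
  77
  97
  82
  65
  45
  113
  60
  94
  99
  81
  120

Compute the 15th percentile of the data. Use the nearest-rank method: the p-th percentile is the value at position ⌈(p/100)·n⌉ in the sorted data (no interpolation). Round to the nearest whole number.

45

Sorted: 26, 28, 29, 45, 56, 58, 60, 65, 70, 77, 81, 82, 83, 91, 93, 94, 97, 99, 102, 109, 113, 116, 120.
n = 23.
Position = ⌈15/100 · 23⌉ = ⌈3.45⌉ = 4.
The value at rank 4 is 45.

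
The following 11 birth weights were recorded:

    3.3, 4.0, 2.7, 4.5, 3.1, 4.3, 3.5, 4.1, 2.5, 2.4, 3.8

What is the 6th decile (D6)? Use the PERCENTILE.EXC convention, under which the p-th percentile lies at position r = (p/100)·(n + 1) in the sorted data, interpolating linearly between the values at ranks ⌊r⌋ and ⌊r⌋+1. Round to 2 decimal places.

3.84

Sorted: 2.4, 2.5, 2.7, 3.1, 3.3, 3.5, 3.8, 4.0, 4.1, 4.3, 4.5.
n = 11.
r = (60/100)·(11 + 1) = 7.2.
Rank 7 is 3.8 and rank 8 is 4.0.
Interpolate: 3.8 + 0.2·(4.0 − 3.8) = 3.8 + 0.2·0.2 = 3.84.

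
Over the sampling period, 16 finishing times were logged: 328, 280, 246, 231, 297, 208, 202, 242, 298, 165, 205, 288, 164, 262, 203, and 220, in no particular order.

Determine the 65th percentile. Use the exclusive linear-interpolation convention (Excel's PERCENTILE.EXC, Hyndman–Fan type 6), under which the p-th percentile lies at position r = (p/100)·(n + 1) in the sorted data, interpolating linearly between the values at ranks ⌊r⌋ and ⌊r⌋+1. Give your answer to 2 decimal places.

Sorted: 164, 165, 202, 203, 205, 208, 220, 231, 242, 246, 262, 280, 288, 297, 298, 328.
n = 16.
r = (65/100)·(16 + 1) = 11.05.
Rank 11 is 262 and rank 12 is 280.
Interpolate: 262 + 0.05·(280 − 262) = 262 + 0.05·18 = 262.9.

262.90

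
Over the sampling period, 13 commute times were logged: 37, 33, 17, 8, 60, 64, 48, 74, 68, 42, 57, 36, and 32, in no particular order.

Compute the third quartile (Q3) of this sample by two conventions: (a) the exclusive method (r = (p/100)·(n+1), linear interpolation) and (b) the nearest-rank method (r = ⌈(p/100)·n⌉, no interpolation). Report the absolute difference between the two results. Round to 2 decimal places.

2.00

Sorted: 8, 17, 32, 33, 36, 37, 42, 48, 57, 60, 64, 68, 74.
n = 13.
(a) r = 10.5; between ranks 10 (60) and 11 (64): 62.
(b) the nearest-rank method: rank 10 → 60.
|62 − 60| = 2.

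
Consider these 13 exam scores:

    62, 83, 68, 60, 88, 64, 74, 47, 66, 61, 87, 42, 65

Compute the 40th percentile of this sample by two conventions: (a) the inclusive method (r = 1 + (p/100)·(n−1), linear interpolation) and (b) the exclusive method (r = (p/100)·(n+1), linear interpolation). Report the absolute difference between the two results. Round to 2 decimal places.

0.40

Sorted: 42, 47, 60, 61, 62, 64, 65, 66, 68, 74, 83, 87, 88.
n = 13.
(a) r = 5.8; between ranks 5 (62) and 6 (64): 63.6.
(b) r = 5.6; between ranks 5 (62) and 6 (64): 63.2.
|63.6 − 63.2| = 0.4.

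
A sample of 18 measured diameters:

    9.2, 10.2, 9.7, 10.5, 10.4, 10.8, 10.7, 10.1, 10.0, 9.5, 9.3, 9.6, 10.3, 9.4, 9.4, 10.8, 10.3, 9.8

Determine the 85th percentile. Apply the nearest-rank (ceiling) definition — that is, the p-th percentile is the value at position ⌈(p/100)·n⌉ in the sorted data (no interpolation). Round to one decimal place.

Sorted: 9.2, 9.3, 9.4, 9.4, 9.5, 9.6, 9.7, 9.8, 10.0, 10.1, 10.2, 10.3, 10.3, 10.4, 10.5, 10.7, 10.8, 10.8.
n = 18.
Position = ⌈85/100 · 18⌉ = ⌈15.3⌉ = 16.
The value at rank 16 is 10.7.

10.7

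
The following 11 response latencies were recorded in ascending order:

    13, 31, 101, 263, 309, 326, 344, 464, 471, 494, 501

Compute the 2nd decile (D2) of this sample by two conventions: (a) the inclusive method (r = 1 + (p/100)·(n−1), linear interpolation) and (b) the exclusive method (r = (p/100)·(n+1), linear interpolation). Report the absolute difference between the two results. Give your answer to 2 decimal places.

n = 11.
(a) r = 3 → value at rank 3 = 101.
(b) r = 2.4; between ranks 2 (31) and 3 (101): 59.
|101 − 59| = 42.

42.00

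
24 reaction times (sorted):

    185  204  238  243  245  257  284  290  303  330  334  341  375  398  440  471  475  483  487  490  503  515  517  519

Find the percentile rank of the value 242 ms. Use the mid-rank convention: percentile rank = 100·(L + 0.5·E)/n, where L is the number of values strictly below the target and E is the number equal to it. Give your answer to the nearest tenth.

Count below 242: L = 3; count equal: E = 0; n = 24.
Percentile rank = 100·(3 + 0.5·0)/24 = 100·3/24 = 12.5.

12.5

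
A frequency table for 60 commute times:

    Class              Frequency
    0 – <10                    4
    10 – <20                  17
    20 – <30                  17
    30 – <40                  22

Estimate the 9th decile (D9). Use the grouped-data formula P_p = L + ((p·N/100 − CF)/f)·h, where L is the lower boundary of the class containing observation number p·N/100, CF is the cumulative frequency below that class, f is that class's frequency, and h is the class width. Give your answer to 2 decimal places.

N = 60; target position k = 90/100 · 60 = 54.
Cumulative frequencies: 4, 21, 38, 60.
Observation 54 falls in the class 30 – <40.
L = 30, CF = 38, f = 22, h = 10.
P90 = 30 + ((54 − 38)/22)·10 = 30 + 7.27273 = 37.2727.

37.27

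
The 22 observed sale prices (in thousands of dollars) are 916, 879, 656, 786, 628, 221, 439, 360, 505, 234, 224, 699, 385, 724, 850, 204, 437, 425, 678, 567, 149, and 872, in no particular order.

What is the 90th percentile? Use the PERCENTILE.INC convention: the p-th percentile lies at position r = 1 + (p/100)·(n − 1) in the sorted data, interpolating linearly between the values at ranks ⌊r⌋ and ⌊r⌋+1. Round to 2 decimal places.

869.80

Sorted: 149, 204, 221, 224, 234, 360, 385, 425, 437, 439, 505, 567, 628, 656, 678, 699, 724, 786, 850, 872, 879, 916.
n = 22.
r = 1 + (90/100)·(22 − 1) = 1 + 18.9 = 19.9.
Rank 19 is 850 and rank 20 is 872.
Interpolate: 850 + 0.9·(872 − 850) = 850 + 0.9·22 = 869.8.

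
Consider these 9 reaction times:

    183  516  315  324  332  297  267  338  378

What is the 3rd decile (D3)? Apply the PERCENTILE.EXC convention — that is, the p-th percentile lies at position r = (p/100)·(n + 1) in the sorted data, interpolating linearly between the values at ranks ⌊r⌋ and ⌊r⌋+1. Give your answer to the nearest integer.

Sorted: 183, 267, 297, 315, 324, 332, 338, 378, 516.
n = 9.
r = (30/100)·(9 + 1) = 3.
r is an integer, so P30 is the value at rank 3: 297.

297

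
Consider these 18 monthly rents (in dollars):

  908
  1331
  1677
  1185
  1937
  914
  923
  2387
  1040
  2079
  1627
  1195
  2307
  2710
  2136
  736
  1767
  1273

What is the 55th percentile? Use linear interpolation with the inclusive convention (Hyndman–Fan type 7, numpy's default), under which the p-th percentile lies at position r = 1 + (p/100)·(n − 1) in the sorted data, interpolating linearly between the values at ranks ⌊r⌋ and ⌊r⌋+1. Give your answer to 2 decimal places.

1644.50

Sorted: 736, 908, 914, 923, 1040, 1185, 1195, 1273, 1331, 1627, 1677, 1767, 1937, 2079, 2136, 2307, 2387, 2710.
n = 18.
r = 1 + (55/100)·(18 − 1) = 1 + 9.35 = 10.35.
Rank 10 is 1627 and rank 11 is 1677.
Interpolate: 1627 + 0.35·(1677 − 1627) = 1627 + 0.35·50 = 1644.5.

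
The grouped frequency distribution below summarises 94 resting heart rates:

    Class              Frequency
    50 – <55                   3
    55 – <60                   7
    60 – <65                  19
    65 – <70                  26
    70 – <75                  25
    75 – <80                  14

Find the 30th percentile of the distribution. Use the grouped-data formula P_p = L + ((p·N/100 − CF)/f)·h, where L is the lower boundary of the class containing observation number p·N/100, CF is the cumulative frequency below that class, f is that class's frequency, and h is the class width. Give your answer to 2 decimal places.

N = 94; target position k = 30/100 · 94 = 28.2.
Cumulative frequencies: 3, 10, 29, 55, 80, 94.
Observation 28.2 falls in the class 60 – <65.
L = 60, CF = 10, f = 19, h = 5.
P30 = 60 + ((28.2 − 10)/19)·5 = 60 + 4.78947 = 64.7895.

64.79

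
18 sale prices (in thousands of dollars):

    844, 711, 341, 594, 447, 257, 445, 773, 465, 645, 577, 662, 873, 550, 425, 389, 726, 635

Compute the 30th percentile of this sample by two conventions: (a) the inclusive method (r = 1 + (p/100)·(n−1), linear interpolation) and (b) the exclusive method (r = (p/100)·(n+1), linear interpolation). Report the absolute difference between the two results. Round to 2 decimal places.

2.40

Sorted: 257, 341, 389, 425, 445, 447, 465, 550, 577, 594, 635, 645, 662, 711, 726, 773, 844, 873.
n = 18.
(a) r = 6.1; between ranks 6 (447) and 7 (465): 448.8.
(b) r = 5.7; between ranks 5 (445) and 6 (447): 446.4.
|448.8 − 446.4| = 2.4.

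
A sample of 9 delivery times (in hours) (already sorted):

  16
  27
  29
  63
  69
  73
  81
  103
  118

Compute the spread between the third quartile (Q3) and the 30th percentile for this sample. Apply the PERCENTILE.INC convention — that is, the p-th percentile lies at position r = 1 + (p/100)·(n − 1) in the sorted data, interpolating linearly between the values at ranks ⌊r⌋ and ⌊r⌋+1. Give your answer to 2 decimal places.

38.40

n = 9.
P30: r = 3.4; ranks 3–4 are 29, 63; interpolating gives 42.6.
P75: r = 7 (integer) → 81.
Difference: 81 − 42.6 = 38.4.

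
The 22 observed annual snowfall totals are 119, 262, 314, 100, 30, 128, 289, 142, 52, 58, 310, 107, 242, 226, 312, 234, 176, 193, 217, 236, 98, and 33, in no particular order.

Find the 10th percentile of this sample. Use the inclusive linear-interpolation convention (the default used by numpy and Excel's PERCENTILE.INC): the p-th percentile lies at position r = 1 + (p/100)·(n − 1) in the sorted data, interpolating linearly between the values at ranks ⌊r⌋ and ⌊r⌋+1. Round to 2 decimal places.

52.60

Sorted: 30, 33, 52, 58, 98, 100, 107, 119, 128, 142, 176, 193, 217, 226, 234, 236, 242, 262, 289, 310, 312, 314.
n = 22.
r = 1 + (10/100)·(22 − 1) = 1 + 2.1 = 3.1.
Rank 3 is 52 and rank 4 is 58.
Interpolate: 52 + 0.1·(58 − 52) = 52 + 0.1·6 = 52.6.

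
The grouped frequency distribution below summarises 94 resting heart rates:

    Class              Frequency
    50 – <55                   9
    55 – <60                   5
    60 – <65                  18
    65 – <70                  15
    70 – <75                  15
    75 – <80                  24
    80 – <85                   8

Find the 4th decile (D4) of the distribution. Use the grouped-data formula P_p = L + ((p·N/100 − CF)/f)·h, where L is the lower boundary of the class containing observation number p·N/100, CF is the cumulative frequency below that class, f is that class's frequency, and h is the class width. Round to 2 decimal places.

66.87

N = 94; target position k = 40/100 · 94 = 37.6.
Cumulative frequencies: 9, 14, 32, 47, 62, 86, 94.
Observation 37.6 falls in the class 65 – <70.
L = 65, CF = 32, f = 15, h = 5.
P40 = 65 + ((37.6 − 32)/15)·5 = 65 + 1.86667 = 66.8667.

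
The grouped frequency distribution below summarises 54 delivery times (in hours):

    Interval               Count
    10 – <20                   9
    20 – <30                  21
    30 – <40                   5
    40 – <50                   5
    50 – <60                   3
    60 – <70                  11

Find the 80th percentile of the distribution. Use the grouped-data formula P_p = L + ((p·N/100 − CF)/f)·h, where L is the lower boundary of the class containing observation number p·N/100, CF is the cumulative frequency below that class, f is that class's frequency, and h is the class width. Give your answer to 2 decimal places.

N = 54; target position k = 80/100 · 54 = 43.2.
Cumulative frequencies: 9, 30, 35, 40, 43, 54.
Observation 43.2 falls in the class 60 – <70.
L = 60, CF = 43, f = 11, h = 10.
P80 = 60 + ((43.2 − 43)/11)·10 = 60 + 0.181818 = 60.1818.

60.18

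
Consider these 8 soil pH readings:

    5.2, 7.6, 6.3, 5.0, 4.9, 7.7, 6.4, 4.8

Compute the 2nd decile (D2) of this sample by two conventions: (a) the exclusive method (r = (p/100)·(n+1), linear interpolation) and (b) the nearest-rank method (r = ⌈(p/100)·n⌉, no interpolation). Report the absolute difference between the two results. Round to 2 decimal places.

Sorted: 4.8, 4.9, 5.0, 5.2, 6.3, 6.4, 7.6, 7.7.
n = 8.
(a) r = 1.8; between ranks 1 (4.8) and 2 (4.9): 4.88.
(b) the nearest-rank method: rank 2 → 4.9.
|4.88 − 4.9| = 0.02.

0.02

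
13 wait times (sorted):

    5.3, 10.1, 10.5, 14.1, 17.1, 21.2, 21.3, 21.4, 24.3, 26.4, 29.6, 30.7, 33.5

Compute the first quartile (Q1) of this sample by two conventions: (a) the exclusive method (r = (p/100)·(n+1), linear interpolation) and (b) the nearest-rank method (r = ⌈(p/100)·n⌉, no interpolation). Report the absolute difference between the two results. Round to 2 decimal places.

n = 13.
(a) r = 3.5; between ranks 3 (10.5) and 4 (14.1): 12.3.
(b) the nearest-rank method: rank 4 → 14.1.
|12.3 − 14.1| = 1.8.

1.80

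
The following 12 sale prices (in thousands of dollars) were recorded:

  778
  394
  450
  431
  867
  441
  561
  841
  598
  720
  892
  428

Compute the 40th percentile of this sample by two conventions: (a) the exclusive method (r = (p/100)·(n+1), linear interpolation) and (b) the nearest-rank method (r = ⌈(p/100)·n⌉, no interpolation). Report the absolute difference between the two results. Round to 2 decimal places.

Sorted: 394, 428, 431, 441, 450, 561, 598, 720, 778, 841, 867, 892.
n = 12.
(a) r = 5.2; between ranks 5 (450) and 6 (561): 472.2.
(b) the nearest-rank method: rank 5 → 450.
|472.2 − 450| = 22.2.

22.20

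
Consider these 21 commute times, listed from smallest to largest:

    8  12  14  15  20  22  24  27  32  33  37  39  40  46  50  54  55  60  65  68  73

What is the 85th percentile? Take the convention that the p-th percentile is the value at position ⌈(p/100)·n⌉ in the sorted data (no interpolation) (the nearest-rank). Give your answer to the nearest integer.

60

n = 21.
Position = ⌈85/100 · 21⌉ = ⌈17.85⌉ = 18.
The value at rank 18 is 60.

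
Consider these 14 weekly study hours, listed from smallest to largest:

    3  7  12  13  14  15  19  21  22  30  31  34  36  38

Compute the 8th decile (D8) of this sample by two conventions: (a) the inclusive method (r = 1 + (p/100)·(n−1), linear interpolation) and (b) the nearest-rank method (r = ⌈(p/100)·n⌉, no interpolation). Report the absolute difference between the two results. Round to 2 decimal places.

n = 14.
(a) r = 11.4; between ranks 11 (31) and 12 (34): 32.2.
(b) the nearest-rank method: rank 12 → 34.
|32.2 − 34| = 1.8.

1.80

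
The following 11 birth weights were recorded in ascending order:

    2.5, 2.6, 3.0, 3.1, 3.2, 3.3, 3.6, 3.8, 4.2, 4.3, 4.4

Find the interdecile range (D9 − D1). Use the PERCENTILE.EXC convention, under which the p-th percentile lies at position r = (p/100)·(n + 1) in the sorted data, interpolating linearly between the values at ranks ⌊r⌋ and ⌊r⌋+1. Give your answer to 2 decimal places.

1.86

n = 11.
P10: r = 1.2; ranks 1–2 are 2.5, 2.6; interpolating gives 2.52.
P90: r = 10.8; ranks 10–11 are 4.3, 4.4; interpolating gives 4.38.
Difference: 4.38 − 2.52 = 1.86.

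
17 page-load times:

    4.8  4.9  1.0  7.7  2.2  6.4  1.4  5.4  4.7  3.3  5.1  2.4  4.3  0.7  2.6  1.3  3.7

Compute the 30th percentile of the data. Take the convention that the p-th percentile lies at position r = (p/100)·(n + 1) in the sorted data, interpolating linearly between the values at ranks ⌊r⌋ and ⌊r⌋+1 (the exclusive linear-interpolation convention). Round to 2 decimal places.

Sorted: 0.7, 1.0, 1.3, 1.4, 2.2, 2.4, 2.6, 3.3, 3.7, 4.3, 4.7, 4.8, 4.9, 5.1, 5.4, 6.4, 7.7.
n = 17.
r = (30/100)·(17 + 1) = 5.4.
Rank 5 is 2.2 and rank 6 is 2.4.
Interpolate: 2.2 + 0.4·(2.4 − 2.2) = 2.2 + 0.4·0.2 = 2.28.

2.28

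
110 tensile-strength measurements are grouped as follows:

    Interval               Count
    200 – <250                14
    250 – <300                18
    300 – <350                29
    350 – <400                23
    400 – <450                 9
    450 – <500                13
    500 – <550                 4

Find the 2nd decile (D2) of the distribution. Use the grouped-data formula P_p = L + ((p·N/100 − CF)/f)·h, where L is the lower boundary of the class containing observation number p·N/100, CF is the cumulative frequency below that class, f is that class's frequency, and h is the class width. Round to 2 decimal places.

272.22

N = 110; target position k = 20/100 · 110 = 22.
Cumulative frequencies: 14, 32, 61, 84, 93, 106, 110.
Observation 22 falls in the class 250 – <300.
L = 250, CF = 14, f = 18, h = 50.
P20 = 250 + ((22 − 14)/18)·50 = 250 + 22.2222 = 272.222.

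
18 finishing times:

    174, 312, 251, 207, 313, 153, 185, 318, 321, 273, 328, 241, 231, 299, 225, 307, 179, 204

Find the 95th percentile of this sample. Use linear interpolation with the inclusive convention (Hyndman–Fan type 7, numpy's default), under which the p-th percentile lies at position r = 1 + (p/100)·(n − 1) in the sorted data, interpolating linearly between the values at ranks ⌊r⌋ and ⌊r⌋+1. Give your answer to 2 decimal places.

Sorted: 153, 174, 179, 185, 204, 207, 225, 231, 241, 251, 273, 299, 307, 312, 313, 318, 321, 328.
n = 18.
r = 1 + (95/100)·(18 − 1) = 1 + 16.15 = 17.15.
Rank 17 is 321 and rank 18 is 328.
Interpolate: 321 + 0.15·(328 − 321) = 321 + 0.15·7 = 322.05.

322.05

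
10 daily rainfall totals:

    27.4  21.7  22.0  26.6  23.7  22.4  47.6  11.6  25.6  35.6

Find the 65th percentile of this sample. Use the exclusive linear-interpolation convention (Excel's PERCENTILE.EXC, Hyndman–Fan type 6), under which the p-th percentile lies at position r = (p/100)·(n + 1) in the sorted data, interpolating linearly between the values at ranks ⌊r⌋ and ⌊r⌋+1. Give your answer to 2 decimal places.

Sorted: 11.6, 21.7, 22.0, 22.4, 23.7, 25.6, 26.6, 27.4, 35.6, 47.6.
n = 10.
r = (65/100)·(10 + 1) = 7.15.
Rank 7 is 26.6 and rank 8 is 27.4.
Interpolate: 26.6 + 0.15·(27.4 − 26.6) = 26.6 + 0.15·0.8 = 26.72.

26.72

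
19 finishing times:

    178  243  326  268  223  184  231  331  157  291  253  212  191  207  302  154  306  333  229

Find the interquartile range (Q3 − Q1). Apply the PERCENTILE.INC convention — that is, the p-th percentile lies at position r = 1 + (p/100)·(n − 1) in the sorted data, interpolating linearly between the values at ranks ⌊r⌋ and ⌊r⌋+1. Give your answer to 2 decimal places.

Sorted: 154, 157, 178, 184, 191, 207, 212, 223, 229, 231, 243, 253, 268, 291, 302, 306, 326, 331, 333.
n = 19.
P25: r = 5.5; ranks 5–6 are 191, 207; interpolating gives 199.
P75: r = 14.5; ranks 14–15 are 291, 302; interpolating gives 296.5.
Difference: 296.5 − 199 = 97.5.

97.50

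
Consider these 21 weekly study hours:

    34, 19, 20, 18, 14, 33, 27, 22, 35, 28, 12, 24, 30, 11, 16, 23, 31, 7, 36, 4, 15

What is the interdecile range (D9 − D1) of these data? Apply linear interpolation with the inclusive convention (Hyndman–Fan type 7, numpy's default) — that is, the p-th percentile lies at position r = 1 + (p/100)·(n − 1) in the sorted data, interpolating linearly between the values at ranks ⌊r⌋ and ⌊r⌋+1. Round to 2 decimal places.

Sorted: 4, 7, 11, 12, 14, 15, 16, 18, 19, 20, 22, 23, 24, 27, 28, 30, 31, 33, 34, 35, 36.
n = 21.
P10: r = 3 (integer) → 11.
P90: r = 19 (integer) → 34.
Difference: 34 − 11 = 23.

23.00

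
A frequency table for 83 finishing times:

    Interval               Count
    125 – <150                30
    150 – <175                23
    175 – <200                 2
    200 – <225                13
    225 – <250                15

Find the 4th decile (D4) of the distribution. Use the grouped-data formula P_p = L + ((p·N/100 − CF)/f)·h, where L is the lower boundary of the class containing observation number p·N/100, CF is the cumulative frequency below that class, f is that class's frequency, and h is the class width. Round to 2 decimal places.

153.48

N = 83; target position k = 40/100 · 83 = 33.2.
Cumulative frequencies: 30, 53, 55, 68, 83.
Observation 33.2 falls in the class 150 – <175.
L = 150, CF = 30, f = 23, h = 25.
P40 = 150 + ((33.2 − 30)/23)·25 = 150 + 3.47826 = 153.478.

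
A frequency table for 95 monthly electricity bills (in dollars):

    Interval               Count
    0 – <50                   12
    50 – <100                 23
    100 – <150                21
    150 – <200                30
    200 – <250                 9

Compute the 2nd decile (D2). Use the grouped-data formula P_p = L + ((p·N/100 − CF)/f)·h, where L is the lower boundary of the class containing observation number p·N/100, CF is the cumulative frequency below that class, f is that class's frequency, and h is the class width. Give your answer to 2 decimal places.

65.22

N = 95; target position k = 20/100 · 95 = 19.
Cumulative frequencies: 12, 35, 56, 86, 95.
Observation 19 falls in the class 50 – <100.
L = 50, CF = 12, f = 23, h = 50.
P20 = 50 + ((19 − 12)/23)·50 = 50 + 15.2174 = 65.2174.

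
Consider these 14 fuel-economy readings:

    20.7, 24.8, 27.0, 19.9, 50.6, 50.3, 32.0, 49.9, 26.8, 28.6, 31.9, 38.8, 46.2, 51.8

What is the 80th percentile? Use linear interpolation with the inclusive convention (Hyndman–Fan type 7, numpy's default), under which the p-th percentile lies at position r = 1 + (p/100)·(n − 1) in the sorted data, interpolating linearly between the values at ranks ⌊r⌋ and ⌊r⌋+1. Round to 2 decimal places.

50.06

Sorted: 19.9, 20.7, 24.8, 26.8, 27.0, 28.6, 31.9, 32.0, 38.8, 46.2, 49.9, 50.3, 50.6, 51.8.
n = 14.
r = 1 + (80/100)·(14 − 1) = 1 + 10.4 = 11.4.
Rank 11 is 49.9 and rank 12 is 50.3.
Interpolate: 49.9 + 0.4·(50.3 − 49.9) = 49.9 + 0.4·0.4 = 50.06.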